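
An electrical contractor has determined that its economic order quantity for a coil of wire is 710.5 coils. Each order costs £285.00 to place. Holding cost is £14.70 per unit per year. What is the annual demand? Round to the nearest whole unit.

Squaring Q* = √(2DS/H) gives Q*² = 2DS/H.
From Q* = √(2DS/H): D = Q*²H / (2S) = 710.5² × 14.7 / (2 × 285) = 13018.791.

D ≈ 13,019 coils per year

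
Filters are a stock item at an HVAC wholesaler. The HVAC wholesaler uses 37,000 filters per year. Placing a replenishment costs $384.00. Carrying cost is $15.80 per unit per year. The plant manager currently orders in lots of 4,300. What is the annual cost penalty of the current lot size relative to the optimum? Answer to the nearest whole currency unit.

EOQ = √(2DS/H) = √(2 × 37,000 × 384 / 15.8) ≈ 1341.07.
Cost at Q* = (D/Q*)S + (Q*/2)H = √(2DSH) ≈ $21,188.98.
Cost at Q = 4,300: (37,000/4,300)×384 + (4,300/2)×15.8 = $3,304.19 + $33,970.00 = $37,274.19.
Excess = $37,274.19 − $21,188.98 = $16,085.21.

Extra cost ≈ $16,085 per year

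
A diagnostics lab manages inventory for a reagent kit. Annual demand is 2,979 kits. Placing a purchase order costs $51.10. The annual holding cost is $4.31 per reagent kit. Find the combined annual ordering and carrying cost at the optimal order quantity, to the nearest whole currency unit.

The optimal lot size = √(2DS/H) = √(2 × 2,979 × 51.1 / 4.31) ≈ 265.78.
At Q*, ordering cost (D/Q*)S equals holding cost (Q*/2)H, each = √(DSH/2).
Minimum total = √(2DSH) = √(2 × 2,979 × 51.1 × 4.31) ≈ 1145.511.

TC* ≈ $1,146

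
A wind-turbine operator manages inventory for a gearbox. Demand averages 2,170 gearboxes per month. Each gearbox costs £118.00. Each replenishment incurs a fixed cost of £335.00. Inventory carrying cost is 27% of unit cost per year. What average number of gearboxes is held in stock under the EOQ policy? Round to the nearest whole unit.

Annual demand D = 2,170 × 12 = 26,040.
Holding cost H = 0.27 × £118.00 = £31.8600 per unit per year.
EOQ = √(2DS/H) = √(2 × 26,040 × 335 / 31.86) ≈ 740.01.
Average inventory = Q*/2 ≈ 740.01 / 2 = 370.003.

Average inventory ≈ 370 gearboxes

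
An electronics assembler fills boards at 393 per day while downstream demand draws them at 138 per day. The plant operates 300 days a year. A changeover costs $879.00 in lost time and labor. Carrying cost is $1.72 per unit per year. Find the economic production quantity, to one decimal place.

Annual demand D = 138 × 300 = 41,400.
Production build-up factor (1 − d/p) = 1 − 138/393 = 0.6489.
Q* = √(2DS / (H(1 − d/p))) = √(2 × 41,400 × 879 / (1.72 × 0.6489)).
= √(72,781,200 / 1.116) ≈ 8075.540.

Q* ≈ 8,075.5 boards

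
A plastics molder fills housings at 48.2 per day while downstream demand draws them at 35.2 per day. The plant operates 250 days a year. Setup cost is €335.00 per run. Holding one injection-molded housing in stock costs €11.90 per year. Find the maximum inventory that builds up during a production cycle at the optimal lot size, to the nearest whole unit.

Annual demand D = 35.2 × 250 = 8,800.
Production build-up factor (1 − d/p) = 1 − 35.2/48.2 = 0.2697.
Q* = √(2DS / (H(1 − d/p))) = √(2 × 8,800 × 335 / (11.9 × 0.2697)).
= √(5,896,000 / 3.2095) ≈ 1355.368.
Maximum inventory = Q*(1 − d/p) = 1355.368 × 0.2697 ≈ 365.556.

I_max ≈ 366 housings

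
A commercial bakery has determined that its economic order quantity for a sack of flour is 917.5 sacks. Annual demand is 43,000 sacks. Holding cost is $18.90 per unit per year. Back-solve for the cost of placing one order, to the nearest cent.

S ≈ $185.00

Squaring Q* = √(2DS/H) gives Q*² = 2DS/H.
From Q* = √(2DS/H): S = Q*²H / (2D) = 917.5² × 18.9 / (2 × 43,000) = 185.0016.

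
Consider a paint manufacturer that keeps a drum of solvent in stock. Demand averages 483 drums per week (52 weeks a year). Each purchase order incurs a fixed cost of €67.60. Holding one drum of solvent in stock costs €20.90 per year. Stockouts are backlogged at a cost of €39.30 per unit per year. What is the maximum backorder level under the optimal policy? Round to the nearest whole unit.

S* ≈ 173 drums

Annual demand D = 483 × 52 = 25,116.
With planned backorders, Q* = √(2DS/H) · √((H+B)/B).
√(2DS/H) = √(2 × 25,116 × 67.6 / 20.9) = 403.079.
√((H+B)/B) = √((20.9+39.3)/39.3) = 1.2377.
Q* ≈ 498.876.
S* = Q* · H/(H+B) = 498.876 × 20.9/60.2 ≈ 173.198.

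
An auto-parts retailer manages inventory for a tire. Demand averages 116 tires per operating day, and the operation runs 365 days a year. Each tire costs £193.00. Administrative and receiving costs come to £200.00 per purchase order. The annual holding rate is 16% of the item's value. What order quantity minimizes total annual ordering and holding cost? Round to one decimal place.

Q* ≈ 740.6 tires

Annual demand D = 116 × 365 = 42,340.
Holding cost H = 0.16 × £193.00 = £30.8800 per unit per year.
EOQ = √(2DS / H) = √(2 × 42,340 × 200 / 30.88).
= √(16,936,000 / 30.88) = √548,445.5959 ≈ 740.571.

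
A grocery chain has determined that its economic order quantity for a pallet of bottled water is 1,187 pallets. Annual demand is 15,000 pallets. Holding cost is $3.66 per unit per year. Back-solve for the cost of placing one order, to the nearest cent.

Squaring Q* = √(2DS/H) gives Q*² = 2DS/H.
From Q* = √(2DS/H): S = Q*²H / (2D) = 1,187² × 3.66 / (2 × 15,000) = 171.8942.

S ≈ $171.89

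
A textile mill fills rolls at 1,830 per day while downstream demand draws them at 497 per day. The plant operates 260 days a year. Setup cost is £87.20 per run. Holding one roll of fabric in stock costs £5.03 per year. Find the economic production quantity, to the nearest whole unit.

Annual demand D = 497 × 260 = 129,220.
Production build-up factor (1 − d/p) = 1 − 497/1,830 = 0.7284.
Q* = √(2DS / (H(1 − d/p))) = √(2 × 129,220 × 87.2 / (5.03 × 0.7284)).
= √(22,535,968 / 3.6639) ≈ 2480.074.

Q* ≈ 2,480 rolls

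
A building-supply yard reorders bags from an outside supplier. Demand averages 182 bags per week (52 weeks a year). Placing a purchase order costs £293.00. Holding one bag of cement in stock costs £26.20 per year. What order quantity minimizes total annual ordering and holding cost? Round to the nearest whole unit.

Q* ≈ 460 bags

Annual demand D = 182 × 52 = 9,464.
EOQ = √(2DS / H) = √(2 × 9,464 × 293 / 26.2).
= √(5,545,904 / 26.2) = √211,675.7252 ≈ 460.082.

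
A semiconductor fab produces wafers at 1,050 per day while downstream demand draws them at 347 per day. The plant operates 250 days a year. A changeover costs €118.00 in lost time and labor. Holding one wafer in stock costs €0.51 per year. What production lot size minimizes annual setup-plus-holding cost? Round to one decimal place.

Annual demand D = 347 × 250 = 86,750.
Production build-up factor (1 − d/p) = 1 − 347/1,050 = 0.6695.
Q* = √(2DS / (H(1 − d/p))) = √(2 × 86,750 × 118 / (0.51 × 0.6695)).
= √(20,473,000 / 0.3415) ≈ 7743.239.

Q* ≈ 7,743.2 wafers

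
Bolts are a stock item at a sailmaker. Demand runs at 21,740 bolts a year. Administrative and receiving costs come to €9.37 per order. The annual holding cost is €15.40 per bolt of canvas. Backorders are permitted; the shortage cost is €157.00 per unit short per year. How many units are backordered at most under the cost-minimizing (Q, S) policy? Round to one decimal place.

With planned backorders, Q* = √(2DS/H) · √((H+B)/B).
√(2DS/H) = √(2 × 21,740 × 9.37 / 15.4) = 162.650.
√((H+B)/B) = √((15.4+157)/157) = 1.0479.
Q* ≈ 170.441.
S* = Q* · H/(H+B) = 170.441 × 15.4/172.4 ≈ 15.225.

S* ≈ 15.2 bolts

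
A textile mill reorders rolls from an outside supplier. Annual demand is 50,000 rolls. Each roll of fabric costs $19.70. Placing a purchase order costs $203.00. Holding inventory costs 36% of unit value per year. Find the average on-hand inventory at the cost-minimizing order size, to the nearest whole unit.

Average inventory ≈ 846 rolls

Holding cost H = 0.36 × $19.70 = $7.0920 per unit per year.
The optimal lot size = √(2DS/H) = √(2 × 50,000 × 203 / 7.092) ≈ 1691.86.
Average inventory = Q*/2 ≈ 1691.86 / 2 = 845.929.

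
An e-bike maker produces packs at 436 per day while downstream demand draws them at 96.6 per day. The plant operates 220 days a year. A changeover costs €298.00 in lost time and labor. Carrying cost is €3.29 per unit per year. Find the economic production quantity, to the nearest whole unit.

Annual demand D = 96.6 × 220 = 21,252.
Production build-up factor (1 − d/p) = 1 − 96.6/436 = 0.7784.
Q* = √(2DS / (H(1 − d/p))) = √(2 × 21,252 × 298 / (3.29 × 0.7784)).
= √(12,666,192 / 2.5611) ≈ 2223.885.

Q* ≈ 2,224 packs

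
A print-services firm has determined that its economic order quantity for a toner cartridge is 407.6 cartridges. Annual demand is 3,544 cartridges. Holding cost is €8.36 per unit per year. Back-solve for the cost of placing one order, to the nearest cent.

S ≈ €195.95

The basic EOQ model gives Q* = √(2DS/H); rearrange for the unknown.
From Q* = √(2DS/H): S = Q*²H / (2D) = 407.6² × 8.36 / (2 × 3,544) = 195.9525.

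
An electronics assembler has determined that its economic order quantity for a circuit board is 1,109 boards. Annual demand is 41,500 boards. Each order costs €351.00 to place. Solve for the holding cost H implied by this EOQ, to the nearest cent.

Invert the EOQ relation Q*² = 2DS/H.
From Q* = √(2DS/H): H = 2DS / Q*² = 2 × 41,500 × 351 / 1,109² = 23.6877.

H ≈ €23.69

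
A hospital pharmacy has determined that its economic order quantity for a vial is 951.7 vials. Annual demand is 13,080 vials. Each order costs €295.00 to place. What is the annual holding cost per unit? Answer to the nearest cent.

H ≈ €8.52

The basic EOQ model gives Q* = √(2DS/H); rearrange for the unknown.
From Q* = √(2DS/H): H = 2DS / Q*² = 2 × 13,080 × 295 / 951.7² = 8.5204.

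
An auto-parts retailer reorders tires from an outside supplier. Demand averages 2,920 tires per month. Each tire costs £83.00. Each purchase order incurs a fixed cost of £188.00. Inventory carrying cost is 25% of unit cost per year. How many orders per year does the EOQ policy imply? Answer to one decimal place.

Annual demand D = 2,920 × 12 = 35,040.
Holding cost H = 0.25 × £83.00 = £20.7500 per unit per year.
The optimal lot size = √(2DS/H) = √(2 × 35,040 × 188 / 20.75) ≈ 796.83.
Orders per year = D / Q* = 35,040 / 796.83 ≈ 43.974.

N ≈ 44.0 orders per year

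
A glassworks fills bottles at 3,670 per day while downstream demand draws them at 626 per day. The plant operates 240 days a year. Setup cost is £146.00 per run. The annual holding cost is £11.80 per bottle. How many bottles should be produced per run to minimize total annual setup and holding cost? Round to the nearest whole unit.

Annual demand D = 626 × 240 = 150,240.
Production build-up factor (1 − d/p) = 1 − 626/3,670 = 0.8294.
Q* = √(2DS / (H(1 − d/p))) = √(2 × 150,240 × 146 / (11.8 × 0.8294)).
= √(43,870,080 / 9.7872) ≈ 2117.161.

Q* ≈ 2,117 bottles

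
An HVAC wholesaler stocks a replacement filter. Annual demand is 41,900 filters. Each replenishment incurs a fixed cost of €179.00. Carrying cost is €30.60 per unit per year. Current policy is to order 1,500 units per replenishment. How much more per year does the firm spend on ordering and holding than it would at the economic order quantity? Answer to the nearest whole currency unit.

EOQ = √(2DS/H) = √(2 × 41,900 × 179 / 30.6) ≈ 700.14.
Cost at Q* = (D/Q*)S + (Q*/2)H = √(2DSH) ≈ €21,424.43.
Cost at Q = 1,500: (41,900/1,500)×179 + (1,500/2)×30.6 = €5,000.07 + €22,950.00 = €27,950.07.
Excess = €27,950.07 − €21,424.43 = €6,525.64.

Extra cost ≈ €6,526 per year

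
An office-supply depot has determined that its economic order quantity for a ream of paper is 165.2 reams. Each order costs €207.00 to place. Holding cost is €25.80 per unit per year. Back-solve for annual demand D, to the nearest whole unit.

D ≈ 1,701 reams per year

Squaring Q* = √(2DS/H) gives Q*² = 2DS/H.
From Q* = √(2DS/H): D = Q*²H / (2S) = 165.2² × 25.8 / (2 × 207) = 1700.746.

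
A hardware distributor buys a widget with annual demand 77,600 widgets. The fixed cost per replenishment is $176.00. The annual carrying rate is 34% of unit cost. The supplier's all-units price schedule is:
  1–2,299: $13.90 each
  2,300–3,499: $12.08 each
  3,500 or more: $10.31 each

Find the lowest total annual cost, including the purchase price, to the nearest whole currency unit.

TC* ≈ $810,093

Holding cost per unit per year at price C is H = 0.34·C.
Candidates are each tier's EOQ (if it falls in that tier) and each price-break quantity.
Tier 1 ($13.90): EOQ = 2404.1 exceeds tier's upper bound 2299, so this tier is dominated.
EOQ at $12.08 = 2578.9 (feasible in tier 2): TC = 77,600×$12.08 + (77,600/2578.9)×176 + (2578.9/2)×0.34×$12.08 = $947,999.93.
EOQ at $10.31 = 2791.5 < 3500, so use break Q=3500: TC = 77,600×$10.31 + (77,600/3500.0)×176 + (3500.0/2)×0.34×$10.31 = $810,092.62.
Lowest total cost among the candidates is at Q = 3500.0.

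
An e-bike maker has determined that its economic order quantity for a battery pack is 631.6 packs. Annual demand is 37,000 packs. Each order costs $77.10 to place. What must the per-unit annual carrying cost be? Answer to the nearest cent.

H ≈ $14.30

Invert the EOQ relation Q*² = 2DS/H.
From Q* = √(2DS/H): H = 2DS / Q*² = 2 × 37,000 × 77.1 / 631.6² = 14.3022.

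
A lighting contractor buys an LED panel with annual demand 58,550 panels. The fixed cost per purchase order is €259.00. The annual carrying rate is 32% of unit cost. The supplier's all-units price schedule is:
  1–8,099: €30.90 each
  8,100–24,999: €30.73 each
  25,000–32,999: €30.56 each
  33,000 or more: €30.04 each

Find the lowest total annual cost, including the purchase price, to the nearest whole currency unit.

Holding cost per unit per year at price C is H = 0.32·C.
Candidates are each tier's EOQ (if it falls in that tier) and each price-break quantity.
EOQ at €30.90 = 1751.4 (feasible in tier 1): TC = 58,550×€30.90 + (58,550/1751.4)×259 + (1751.4/2)×0.32×€30.90 = €1,826,512.39.
EOQ at €30.73 = 1756.2 < 8100, so use break Q=8100: TC = 58,550×€30.73 + (58,550/8100.0)×259 + (8100.0/2)×0.32×€30.73 = €1,840,939.73.
EOQ at €30.56 = 1761.1 < 25000, so use break Q=25000: TC = 58,550×€30.56 + (58,550/25000.0)×259 + (25000.0/2)×0.32×€30.56 = €1,912,134.58.
EOQ at €30.04 = 1776.2 < 33000, so use break Q=33000: TC = 58,550×€30.04 + (58,550/33000.0)×259 + (33000.0/2)×0.32×€30.04 = €1,917,912.73.
Lowest total cost among the candidates is at Q = 1751.4.

TC* ≈ €1,826,512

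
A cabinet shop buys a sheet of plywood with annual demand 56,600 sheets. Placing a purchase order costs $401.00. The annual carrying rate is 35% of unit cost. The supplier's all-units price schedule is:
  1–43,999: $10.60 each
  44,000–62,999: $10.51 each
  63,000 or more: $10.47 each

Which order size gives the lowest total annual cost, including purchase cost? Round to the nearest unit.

Holding cost per unit per year at price C is H = 0.35·C.
Candidates are each tier's EOQ (if it falls in that tier) and each price-break quantity.
EOQ at $10.60 = 3497.9 (feasible in tier 1): TC = 56,600×$10.60 + (56,600/3497.9)×401 + (3497.9/2)×0.35×$10.60 = $612,937.24.
EOQ at $10.51 = 3512.9 < 44000, so use break Q=44000: TC = 56,600×$10.51 + (56,600/44000.0)×401 + (44000.0/2)×0.35×$10.51 = $676,308.83.
EOQ at $10.47 = 3519.6 < 63000, so use break Q=63000: TC = 56,600×$10.47 + (56,600/63000.0)×401 + (63000.0/2)×0.35×$10.47 = $708,394.01.
Lowest total cost is $612,937.24 at Q = 3497.9.

Q* ≈ 3,498 sheets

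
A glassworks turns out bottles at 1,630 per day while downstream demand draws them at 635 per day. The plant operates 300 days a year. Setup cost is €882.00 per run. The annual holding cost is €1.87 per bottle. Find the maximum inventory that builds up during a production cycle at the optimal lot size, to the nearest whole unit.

Annual demand D = 635 × 300 = 190,500.
Production build-up factor (1 − d/p) = 1 − 635/1,630 = 0.6104.
Q* = √(2DS / (H(1 − d/p))) = √(2 × 190,500 × 882 / (1.87 × 0.6104)).
= √(336,042,000 / 1.1415) ≈ 17157.667.
Maximum inventory = Q*(1 − d/p) = 17157.667 × 0.6104 ≈ 10473.545.

I_max ≈ 10,474 bottles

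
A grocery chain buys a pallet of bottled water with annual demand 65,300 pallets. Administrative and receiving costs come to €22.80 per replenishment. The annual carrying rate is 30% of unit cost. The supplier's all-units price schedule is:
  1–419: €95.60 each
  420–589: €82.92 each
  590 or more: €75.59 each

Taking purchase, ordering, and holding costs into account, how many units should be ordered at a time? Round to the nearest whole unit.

Holding cost per unit per year at price C is H = 0.30·C.
For each price level, check whether its EOQ is feasible; otherwise the best quantity at that price is the breakpoint.
EOQ at €95.60 = 322.2 (feasible in tier 1): TC = 65,300×€95.60 + (65,300/322.2)×22.8 + (322.2/2)×0.30×€95.60 = €6,251,921.20.
EOQ at €82.92 = 346.0 < 420, so use break Q=420: TC = 65,300×€82.92 + (65,300/420.0)×22.8 + (420.0/2)×0.30×€82.92 = €5,423,444.82.
EOQ at €75.59 = 362.4 < 590, so use break Q=590: TC = 65,300×€75.59 + (65,300/590.0)×22.8 + (590.0/2)×0.30×€75.59 = €4,945,240.17.
Lowest total cost is €4,945,240.17 at Q = 590.0.

Q* ≈ 590 pallets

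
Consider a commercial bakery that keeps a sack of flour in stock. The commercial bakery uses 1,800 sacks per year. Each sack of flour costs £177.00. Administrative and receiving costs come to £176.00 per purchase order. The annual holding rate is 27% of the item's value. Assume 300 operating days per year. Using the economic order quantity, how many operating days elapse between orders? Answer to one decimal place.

T ≈ 19.2 days

Holding cost H = 0.27 × £177.00 = £47.7900 per unit per year.
Q* = √(2DS/H) = √(2 × 1,800 × 176 / 47.79) ≈ 115.14.
Cycle time = Q*/D × 300 = 115.14 / 1,800 × 300 ≈ 19.191 days.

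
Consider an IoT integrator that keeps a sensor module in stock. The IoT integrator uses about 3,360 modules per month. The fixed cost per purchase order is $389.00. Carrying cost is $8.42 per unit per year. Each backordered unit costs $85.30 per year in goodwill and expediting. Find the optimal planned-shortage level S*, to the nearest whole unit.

S* ≈ 182 modules

Annual demand D = 3,360 × 12 = 40,320.
With planned backorders, Q* = √(2DS/H) · √((H+B)/B).
√(2DS/H) = √(2 × 40,320 × 389 / 8.42) = 1930.163.
√((H+B)/B) = √((8.42+85.3)/85.3) = 1.0482.
Q* ≈ 2023.185.
S* = Q* · H/(H+B) = 2023.185 × 8.42/93.72 ≈ 181.767.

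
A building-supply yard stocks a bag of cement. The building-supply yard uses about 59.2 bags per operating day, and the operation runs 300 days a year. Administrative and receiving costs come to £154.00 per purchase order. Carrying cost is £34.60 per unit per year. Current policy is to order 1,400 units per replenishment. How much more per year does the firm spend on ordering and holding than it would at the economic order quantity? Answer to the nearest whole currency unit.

Annual demand D = 59.2 × 300 = 17,760.
EOQ = √(2DS/H) = √(2 × 17,760 × 154 / 34.6) ≈ 397.61.
Cost at Q* = (D/Q*)S + (Q*/2)H = √(2DSH) ≈ £13,757.35.
Cost at Q = 1,400: (17,760/1,400)×154 + (1,400/2)×34.6 = £1,953.60 + £24,220.00 = £26,173.60.
Excess = £26,173.60 − £13,757.35 = £12,416.25.

Extra cost ≈ £12,416 per year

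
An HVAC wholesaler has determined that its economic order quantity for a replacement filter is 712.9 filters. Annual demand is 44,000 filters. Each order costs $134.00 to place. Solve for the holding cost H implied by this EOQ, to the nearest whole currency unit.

The basic EOQ model gives Q* = √(2DS/H); rearrange for the unknown.
From Q* = √(2DS/H): H = 2DS / Q*² = 2 × 44,000 × 134 / 712.9² = 23.2023.

H ≈ $23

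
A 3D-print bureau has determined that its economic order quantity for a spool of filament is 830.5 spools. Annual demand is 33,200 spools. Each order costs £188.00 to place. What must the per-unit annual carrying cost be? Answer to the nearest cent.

The basic EOQ model gives Q* = √(2DS/H); rearrange for the unknown.
From Q* = √(2DS/H): H = 2DS / Q*² = 2 × 33,200 × 188 / 830.5² = 18.0987.

H ≈ £18.10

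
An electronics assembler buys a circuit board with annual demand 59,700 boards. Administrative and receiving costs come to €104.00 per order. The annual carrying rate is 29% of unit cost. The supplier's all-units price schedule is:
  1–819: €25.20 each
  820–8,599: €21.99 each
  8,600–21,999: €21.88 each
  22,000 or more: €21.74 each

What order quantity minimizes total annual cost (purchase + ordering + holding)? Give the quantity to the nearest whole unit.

Q* ≈ 1,395 boards

Holding cost per unit per year at price C is H = 0.29·C.
Candidates are each tier's EOQ (if it falls in that tier) and each price-break quantity.
Tier 1 (€25.20): EOQ = 1303.5 exceeds tier's upper bound 819, so this tier is dominated.
EOQ at €21.99 = 1395.4 (feasible in tier 2): TC = 59,700×€21.99 + (59,700/1395.4)×104 + (1395.4/2)×0.29×€21.99 = €1,321,701.78.
EOQ at €21.88 = 1398.9 < 8600, so use break Q=8600: TC = 59,700×€21.88 + (59,700/8600.0)×104 + (8600.0/2)×0.29×€21.88 = €1,334,242.31.
EOQ at €21.74 = 1403.4 < 22000, so use break Q=22000: TC = 59,700×€21.74 + (59,700/22000.0)×104 + (22000.0/2)×0.29×€21.74 = €1,367,510.82.
Lowest total cost is €1,321,701.78 at Q = 1395.4.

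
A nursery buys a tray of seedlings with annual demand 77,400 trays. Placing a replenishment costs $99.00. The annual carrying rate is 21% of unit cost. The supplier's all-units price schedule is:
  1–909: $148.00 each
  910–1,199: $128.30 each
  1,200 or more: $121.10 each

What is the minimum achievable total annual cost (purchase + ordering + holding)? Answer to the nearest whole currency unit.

TC* ≈ $9,394,784

Holding cost per unit per year at price C is H = 0.21·C.
Evaluate total cost at each tier's feasible EOQ or, if the EOQ is below the tier, at the tier's minimum quantity.
EOQ at $148.00 = 702.2 (feasible in tier 1): TC = 77,400×$148.00 + (77,400/702.2)×99 + (702.2/2)×0.21×$148.00 = $11,477,024.46.
EOQ at $128.30 = 754.2 < 910, so use break Q=910: TC = 77,400×$128.30 + (77,400/910.0)×99 + (910.0/2)×0.21×$128.30 = $9,951,099.50.
EOQ at $121.10 = 776.3 < 1200, so use break Q=1200: TC = 77,400×$121.10 + (77,400/1200.0)×99 + (1200.0/2)×0.21×$121.10 = $9,394,784.10.
Lowest total cost among the candidates is at Q = 1200.0.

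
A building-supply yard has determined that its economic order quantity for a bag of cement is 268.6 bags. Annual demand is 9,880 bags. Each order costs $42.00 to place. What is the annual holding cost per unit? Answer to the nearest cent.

Invert the EOQ relation Q*² = 2DS/H.
From Q* = √(2DS/H): H = 2DS / Q*² = 2 × 9,880 × 42 / 268.6² = 11.5033.

H ≈ $11.50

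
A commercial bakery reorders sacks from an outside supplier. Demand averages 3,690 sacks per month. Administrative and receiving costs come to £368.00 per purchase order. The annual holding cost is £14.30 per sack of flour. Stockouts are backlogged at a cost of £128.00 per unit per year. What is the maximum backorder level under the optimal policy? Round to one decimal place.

S* ≈ 160.0 sacks

Annual demand D = 3,690 × 12 = 44,280.
With planned backorders, Q* = √(2DS/H) · √((H+B)/B).
√(2DS/H) = √(2 × 44,280 × 368 / 14.3) = 1509.645.
√((H+B)/B) = √((14.3+128)/128) = 1.0544.
Q* ≈ 1591.740.
S* = Q* · H/(H+B) = 1591.740 × 14.3/142.3 ≈ 159.957.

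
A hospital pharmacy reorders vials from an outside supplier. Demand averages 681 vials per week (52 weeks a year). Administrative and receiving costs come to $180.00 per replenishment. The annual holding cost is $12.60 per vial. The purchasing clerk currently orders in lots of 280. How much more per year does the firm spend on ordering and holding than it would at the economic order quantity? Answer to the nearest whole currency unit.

Extra cost ≈ $11,855 per year

Annual demand D = 681 × 52 = 35,412.
EOQ = √(2DS/H) = √(2 × 35,412 × 180 / 12.6) ≈ 1005.87.
Cost at Q* = (D/Q*)S + (Q*/2)H = √(2DSH) ≈ $12,673.94.
Cost at Q = 280: (35,412/280)×180 + (280/2)×12.6 = $22,764.86 + $1,764.00 = $24,528.86.
Excess = $24,528.86 − $12,673.94 = $11,854.91.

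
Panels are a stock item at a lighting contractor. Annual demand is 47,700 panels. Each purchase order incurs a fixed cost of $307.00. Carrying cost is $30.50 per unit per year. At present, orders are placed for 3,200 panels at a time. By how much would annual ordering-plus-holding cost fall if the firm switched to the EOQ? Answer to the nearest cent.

Extra cost ≈ $23,488.46 per year

EOQ = √(2DS/H) = √(2 × 47,700 × 307 / 30.5) ≈ 979.93.
Cost at Q* = (D/Q*)S + (Q*/2)H = √(2DSH) ≈ $29,887.76.
Cost at Q = 3,200: (47,700/3,200)×307 + (3,200/2)×30.5 = $4,576.22 + $48,800.00 = $53,376.22.
Excess = $53,376.22 − $29,887.76 = $23,488.46.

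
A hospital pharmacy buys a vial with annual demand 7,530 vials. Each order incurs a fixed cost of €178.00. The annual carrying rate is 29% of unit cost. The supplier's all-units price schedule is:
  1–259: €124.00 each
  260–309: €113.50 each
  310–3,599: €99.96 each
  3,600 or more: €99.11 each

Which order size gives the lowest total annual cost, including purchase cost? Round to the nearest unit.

Q* ≈ 310 vials

Holding cost per unit per year at price C is H = 0.29·C.
Evaluate total cost at each tier's feasible EOQ or, if the EOQ is below the tier, at the tier's minimum quantity.
Tier 1 (€124.00): EOQ = 273.0 exceeds tier's upper bound 259, so this tier is dominated.
EOQ at €113.50 = 285.4 (feasible in tier 2): TC = 7,530×€113.50 + (7,530/285.4)×178 + (285.4/2)×0.29×€113.50 = €864,048.33.
EOQ at €99.96 = 304.1 < 310, so use break Q=310: TC = 7,530×€99.96 + (7,530/310.0)×178 + (310.0/2)×0.29×€99.96 = €761,515.68.
EOQ at €99.11 = 305.4 < 3600, so use break Q=3600: TC = 7,530×€99.11 + (7,530/3600.0)×178 + (3600.0/2)×0.29×€99.11 = €798,406.04.
Lowest total cost is €761,515.68 at Q = 310.0.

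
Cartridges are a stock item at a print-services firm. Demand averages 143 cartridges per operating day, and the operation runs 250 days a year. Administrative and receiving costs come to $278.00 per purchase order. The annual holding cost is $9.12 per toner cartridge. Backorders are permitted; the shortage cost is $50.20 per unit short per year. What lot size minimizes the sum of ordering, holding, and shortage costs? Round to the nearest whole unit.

Annual demand D = 143 × 250 = 35,750.
With planned backorders, Q* = √(2DS/H) · √((H+B)/B).
√(2DS/H) = √(2 × 35,750 × 278 / 9.12) = 1476.311.
√((H+B)/B) = √((9.12+50.2)/50.2) = 1.0870.
Q* ≈ 1604.821.

Q* ≈ 1,605 cartridges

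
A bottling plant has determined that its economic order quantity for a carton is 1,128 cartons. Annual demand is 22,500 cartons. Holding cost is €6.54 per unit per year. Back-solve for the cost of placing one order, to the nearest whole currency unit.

The basic EOQ model gives Q* = √(2DS/H); rearrange for the unknown.
From Q* = √(2DS/H): S = Q*²H / (2D) = 1,128² × 6.54 / (2 × 22,500) = 184.9198.

S ≈ €185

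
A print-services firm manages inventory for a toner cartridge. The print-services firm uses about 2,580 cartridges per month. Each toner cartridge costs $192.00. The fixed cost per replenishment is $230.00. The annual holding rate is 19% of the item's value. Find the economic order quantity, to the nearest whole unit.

Annual demand D = 2,580 × 12 = 30,960.
Holding cost H = 0.19 × $192.00 = $36.4800 per unit per year.
EOQ = √(2DS / H) = √(2 × 30,960 × 230 / 36.48).
= √(14,241,600 / 36.48) = √390,394.7368 ≈ 624.816.

Q* ≈ 625 cartridges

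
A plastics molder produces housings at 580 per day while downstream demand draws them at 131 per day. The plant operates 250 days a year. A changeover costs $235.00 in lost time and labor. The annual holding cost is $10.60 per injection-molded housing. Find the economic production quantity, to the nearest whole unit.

Annual demand D = 131 × 250 = 32,750.
Production build-up factor (1 − d/p) = 1 − 131/580 = 0.7741.
Q* = √(2DS / (H(1 − d/p))) = √(2 × 32,750 × 235 / (10.6 × 0.7741)).
= √(15,392,500 / 8.2059) ≈ 1369.596.

Q* ≈ 1,370 housings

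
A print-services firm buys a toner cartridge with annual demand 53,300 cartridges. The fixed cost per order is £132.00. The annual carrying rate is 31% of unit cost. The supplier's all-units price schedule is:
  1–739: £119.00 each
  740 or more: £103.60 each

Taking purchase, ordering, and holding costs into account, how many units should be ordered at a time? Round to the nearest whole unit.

Q* ≈ 740 cartridges

Holding cost per unit per year at price C is H = 0.31·C.
For each price level, check whether its EOQ is feasible; otherwise the best quantity at that price is the breakpoint.
EOQ at £119.00 = 617.6 (feasible in tier 1): TC = 53,300×£119.00 + (53,300/617.6)×132 + (617.6/2)×0.31×£119.00 = £6,365,483.47.
EOQ at £103.60 = 661.9 < 740, so use break Q=740: TC = 53,300×£103.60 + (53,300/740.0)×132 + (740.0/2)×0.31×£103.60 = £5,543,270.49.
Lowest total cost is £5,543,270.49 at Q = 740.0.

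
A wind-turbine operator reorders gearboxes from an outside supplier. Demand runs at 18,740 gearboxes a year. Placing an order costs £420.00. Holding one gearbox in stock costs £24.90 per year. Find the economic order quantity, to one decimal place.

Q* ≈ 795.1 gearboxes

EOQ = √(2DS / H) = √(2 × 18,740 × 420 / 24.9).
= √(15,741,600 / 24.9) = √632,192.7711 ≈ 795.106.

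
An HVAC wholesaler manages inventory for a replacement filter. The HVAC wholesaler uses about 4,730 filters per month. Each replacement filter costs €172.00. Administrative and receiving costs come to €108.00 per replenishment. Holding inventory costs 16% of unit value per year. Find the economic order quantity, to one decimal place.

Annual demand D = 4,730 × 12 = 56,760.
Holding cost H = 0.16 × €172.00 = €27.5200 per unit per year.
EOQ = √(2DS / H) = √(2 × 56,760 × 108 / 27.52).
= √(12,260,160 / 27.52) = √445,500 ≈ 667.458.

Q* ≈ 667.5 filters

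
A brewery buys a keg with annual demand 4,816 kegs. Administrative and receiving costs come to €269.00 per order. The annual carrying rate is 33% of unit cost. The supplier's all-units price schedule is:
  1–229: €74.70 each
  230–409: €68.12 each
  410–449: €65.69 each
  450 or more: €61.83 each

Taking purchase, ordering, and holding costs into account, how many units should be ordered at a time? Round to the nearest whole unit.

Holding cost per unit per year at price C is H = 0.33·C.
Evaluate total cost at each tier's feasible EOQ or, if the EOQ is below the tier, at the tier's minimum quantity.
Tier 1 (€74.70): EOQ = 324.2 exceeds tier's upper bound 229, so this tier is dominated.
EOQ at €68.12 = 339.5 (feasible in tier 2): TC = 4,816×€68.12 + (4,816/339.5)×269 + (339.5/2)×0.33×€68.12 = €335,697.75.
EOQ at €65.69 = 345.7 < 410, so use break Q=410: TC = 4,816×€65.69 + (4,816/410.0)×269 + (410.0/2)×0.33×€65.69 = €323,966.73.
EOQ at €61.83 = 356.4 < 450, so use break Q=450: TC = 4,816×€61.83 + (4,816/450.0)×269 + (450.0/2)×0.33×€61.83 = €305,243.06.
Lowest total cost is €305,243.06 at Q = 450.0.

Q* ≈ 450 kegs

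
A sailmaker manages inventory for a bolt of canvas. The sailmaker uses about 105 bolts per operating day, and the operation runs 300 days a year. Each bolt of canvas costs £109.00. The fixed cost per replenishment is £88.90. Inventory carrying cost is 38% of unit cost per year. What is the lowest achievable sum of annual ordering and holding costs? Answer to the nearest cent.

TC* ≈ £15,230.92

Annual demand D = 105 × 300 = 31,500.
Holding cost H = 0.38 × £109.00 = £41.4200 per unit per year.
The optimal lot size = √(2DS/H) = √(2 × 31,500 × 88.9 / 41.42) ≈ 367.72.
At the optimum the two cost components are equal, so total cost = 2·(Q*/2)H = Q*·H.
Minimum total = √(2DSH) = √(2 × 31,500 × 88.9 × 41.42) ≈ 15230.922.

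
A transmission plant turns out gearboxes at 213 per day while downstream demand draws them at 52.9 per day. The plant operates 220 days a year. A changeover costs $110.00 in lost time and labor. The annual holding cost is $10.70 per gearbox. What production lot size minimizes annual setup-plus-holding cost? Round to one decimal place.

Annual demand D = 52.9 × 220 = 11,638.
Production build-up factor (1 − d/p) = 1 − 52.9/213 = 0.7516.
Q* = √(2DS / (H(1 − d/p))) = √(2 × 11,638 × 110 / (10.7 × 0.7516)).
= √(2,560,360 / 8.0426) ≈ 564.226.

Q* ≈ 564.2 gearboxes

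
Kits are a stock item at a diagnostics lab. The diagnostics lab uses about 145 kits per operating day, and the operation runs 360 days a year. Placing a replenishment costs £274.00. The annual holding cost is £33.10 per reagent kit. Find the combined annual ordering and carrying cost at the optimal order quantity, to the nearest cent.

Annual demand D = 145 × 360 = 52,200.
Q* = √(2DS/H) = √(2 × 52,200 × 274 / 33.1) ≈ 929.63.
At the optimum the two cost components are equal, so total cost = 2·(Q*/2)H = Q*·H.
Minimum total = √(2DSH) = √(2 × 52,200 × 274 × 33.1) ≈ 30770.852.

TC* ≈ £30,770.85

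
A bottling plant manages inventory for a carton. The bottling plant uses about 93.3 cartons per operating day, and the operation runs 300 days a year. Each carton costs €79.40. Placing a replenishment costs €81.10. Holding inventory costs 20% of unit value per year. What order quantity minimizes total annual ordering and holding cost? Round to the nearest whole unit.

Annual demand D = 93.3 × 300 = 27,990.
Holding cost H = 0.20 × €79.40 = €15.8800 per unit per year.
EOQ = √(2DS / H) = √(2 × 27,990 × 81.1 / 15.88).
= √(4,539,978 / 15.88) = √285,892.8212 ≈ 534.689.

Q* ≈ 535 cartons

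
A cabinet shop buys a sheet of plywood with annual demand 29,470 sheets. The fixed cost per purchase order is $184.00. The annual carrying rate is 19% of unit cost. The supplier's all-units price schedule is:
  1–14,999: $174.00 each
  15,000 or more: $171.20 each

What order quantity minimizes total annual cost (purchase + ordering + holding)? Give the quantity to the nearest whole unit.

Holding cost per unit per year at price C is H = 0.19·C.
Evaluate total cost at each tier's feasible EOQ or, if the EOQ is below the tier, at the tier's minimum quantity.
EOQ at $174.00 = 572.7 (feasible in tier 1): TC = 29,470×$174.00 + (29,470/572.7)×184 + (572.7/2)×0.19×$174.00 = $5,146,715.00.
EOQ at $171.20 = 577.4 < 15000, so use break Q=15000: TC = 29,470×$171.20 + (29,470/15000.0)×184 + (15000.0/2)×0.19×$171.20 = $5,289,585.50.
Lowest total cost is $5,146,715.00 at Q = 572.7.

Q* ≈ 573 sheets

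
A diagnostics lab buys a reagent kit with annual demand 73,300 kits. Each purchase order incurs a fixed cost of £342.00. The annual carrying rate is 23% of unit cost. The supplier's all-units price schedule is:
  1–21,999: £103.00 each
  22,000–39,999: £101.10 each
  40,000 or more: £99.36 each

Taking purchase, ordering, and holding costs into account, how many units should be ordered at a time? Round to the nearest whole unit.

Q* ≈ 1,455 kits

Holding cost per unit per year at price C is H = 0.23·C.
Candidates are each tier's EOQ (if it falls in that tier) and each price-break quantity.
EOQ at £103.00 = 1454.8 (feasible in tier 1): TC = 73,300×£103.00 + (73,300/1454.8)×342 + (1454.8/2)×0.23×£103.00 = £7,584,363.75.
EOQ at £101.10 = 1468.4 < 22000, so use break Q=22000: TC = 73,300×£101.10 + (73,300/22000.0)×342 + (22000.0/2)×0.23×£101.10 = £7,667,552.48.
EOQ at £99.36 = 1481.2 < 40000, so use break Q=40000: TC = 73,300×£99.36 + (73,300/40000.0)×342 + (40000.0/2)×0.23×£99.36 = £7,740,770.71.
Lowest total cost is £7,584,363.75 at Q = 1454.8.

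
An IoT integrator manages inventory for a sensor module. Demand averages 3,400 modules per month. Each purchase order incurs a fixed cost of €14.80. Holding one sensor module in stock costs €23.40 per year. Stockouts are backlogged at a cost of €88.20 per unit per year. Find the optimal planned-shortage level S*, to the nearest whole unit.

S* ≈ 54 modules

Annual demand D = 3,400 × 12 = 40,800.
With planned backorders, Q* = √(2DS/H) · √((H+B)/B).
√(2DS/H) = √(2 × 40,800 × 14.8 / 23.4) = 227.179.
√((H+B)/B) = √((23.4+88.2)/88.2) = 1.1249.
Q* ≈ 255.544.
S* = Q* · H/(H+B) = 255.544 × 23.4/111.6 ≈ 53.582.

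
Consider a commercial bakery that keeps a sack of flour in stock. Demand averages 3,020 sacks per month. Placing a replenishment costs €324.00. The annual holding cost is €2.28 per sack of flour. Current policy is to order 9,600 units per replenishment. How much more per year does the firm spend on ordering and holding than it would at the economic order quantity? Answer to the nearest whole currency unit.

Extra cost ≈ €4,850 per year

Annual demand D = 3,020 × 12 = 36,240.
EOQ = √(2DS/H) = √(2 × 36,240 × 324 / 2.28) ≈ 3209.33.
Cost at Q* = (D/Q*)S + (Q*/2)H = √(2DSH) ≈ €7,317.27.
Cost at Q = 9,600: (36,240/9,600)×324 + (9,600/2)×2.28 = €1,223.10 + €10,944.00 = €12,167.10.
Excess = €12,167.10 − €7,317.27 = €4,849.83.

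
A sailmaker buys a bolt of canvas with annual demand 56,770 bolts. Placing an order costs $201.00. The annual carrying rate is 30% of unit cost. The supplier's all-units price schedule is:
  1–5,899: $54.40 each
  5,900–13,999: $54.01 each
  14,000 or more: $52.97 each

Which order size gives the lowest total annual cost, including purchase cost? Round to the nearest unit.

Holding cost per unit per year at price C is H = 0.30·C.
Candidates are each tier's EOQ (if it falls in that tier) and each price-break quantity.
EOQ at $54.40 = 1182.5 (feasible in tier 1): TC = 56,770×$54.40 + (56,770/1182.5)×201 + (1182.5/2)×0.30×$54.40 = $3,107,586.90.
EOQ at $54.01 = 1186.8 < 5900, so use break Q=5900: TC = 56,770×$54.01 + (56,770/5900.0)×201 + (5900.0/2)×0.30×$54.01 = $3,115,880.58.
EOQ at $52.97 = 1198.4 < 14000, so use break Q=14000: TC = 56,770×$52.97 + (56,770/14000.0)×201 + (14000.0/2)×0.30×$52.97 = $3,119,158.96.
Lowest total cost is $3,107,586.90 at Q = 1182.5.

Q* ≈ 1,183 bolts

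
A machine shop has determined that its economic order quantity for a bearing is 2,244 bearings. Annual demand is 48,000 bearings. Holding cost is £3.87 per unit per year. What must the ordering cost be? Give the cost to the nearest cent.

S ≈ £203.00

The basic EOQ model gives Q* = √(2DS/H); rearrange for the unknown.
From Q* = √(2DS/H): S = Q*²H / (2D) = 2,244² × 3.87 / (2 × 48,000) = 202.9950.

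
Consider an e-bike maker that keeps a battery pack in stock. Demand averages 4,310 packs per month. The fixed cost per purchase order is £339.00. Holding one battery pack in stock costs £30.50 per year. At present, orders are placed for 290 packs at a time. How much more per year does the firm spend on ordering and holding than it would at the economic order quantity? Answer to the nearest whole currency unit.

Extra cost ≈ £32,178 per year

Annual demand D = 4,310 × 12 = 51,720.
EOQ = √(2DS/H) = √(2 × 51,720 × 339 / 30.5) ≈ 1072.25.
Cost at Q* = (D/Q*)S + (Q*/2)H = √(2DSH) ≈ £32,703.48.
Cost at Q = 290: (51,720/290)×339 + (290/2)×30.5 = £60,458.90 + £4,422.50 = £64,881.40.
Excess = £64,881.40 − £32,703.48 = £32,177.91.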